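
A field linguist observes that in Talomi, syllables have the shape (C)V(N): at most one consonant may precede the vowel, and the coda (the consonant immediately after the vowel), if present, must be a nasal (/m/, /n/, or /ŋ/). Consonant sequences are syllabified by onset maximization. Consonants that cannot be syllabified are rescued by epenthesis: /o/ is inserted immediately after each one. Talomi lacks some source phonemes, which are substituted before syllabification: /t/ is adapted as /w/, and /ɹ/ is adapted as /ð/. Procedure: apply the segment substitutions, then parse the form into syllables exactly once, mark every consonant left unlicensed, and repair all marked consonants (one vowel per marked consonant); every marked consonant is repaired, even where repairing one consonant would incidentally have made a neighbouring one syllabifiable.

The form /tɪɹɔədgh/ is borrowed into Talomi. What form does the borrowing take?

Substitution: /t/ → /w/, /ɹ/ → /ð/, giving /wɪðɔədgh/.
Syllabifying with onset maximization leaves /d/, /g/, /h/ stranded (only a nasal (/m/, /n/, or /ŋ/) is licensed in coda position; onsets are limited to one consonant).
Epenthesis after each stranded consonant: /d/ → /do/, /g/ → /go/, /h/ → /ho/.

wɪðɔədogoho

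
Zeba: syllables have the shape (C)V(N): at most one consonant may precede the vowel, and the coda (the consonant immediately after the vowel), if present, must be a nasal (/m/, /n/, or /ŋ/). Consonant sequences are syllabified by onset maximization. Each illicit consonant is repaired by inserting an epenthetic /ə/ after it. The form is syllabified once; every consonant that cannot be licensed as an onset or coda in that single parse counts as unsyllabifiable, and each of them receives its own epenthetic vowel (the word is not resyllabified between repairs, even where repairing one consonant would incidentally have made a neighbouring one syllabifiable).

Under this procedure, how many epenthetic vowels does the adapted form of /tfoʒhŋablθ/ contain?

The unsyllabifiable consonants are /t/, /ʒ/, /h/, /b/, /l/, /θ/; each receives one epenthetic vowel.

6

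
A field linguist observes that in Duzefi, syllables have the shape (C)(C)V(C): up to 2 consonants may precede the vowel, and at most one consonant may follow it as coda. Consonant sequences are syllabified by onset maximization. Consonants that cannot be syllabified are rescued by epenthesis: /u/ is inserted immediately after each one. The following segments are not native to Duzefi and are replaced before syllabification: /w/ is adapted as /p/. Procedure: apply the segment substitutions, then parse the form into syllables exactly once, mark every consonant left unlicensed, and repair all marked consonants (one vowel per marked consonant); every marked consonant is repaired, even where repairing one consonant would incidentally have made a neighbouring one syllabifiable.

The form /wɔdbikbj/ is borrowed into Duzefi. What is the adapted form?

pɔdbikbuju

Substitution: /w/ → /p/, giving /pɔdbikbj/.
The consonants /b/, /j/ cannot be parsed into a legal (C)(C)V(C) syllable (at most one coda consonant is licensed; onsets may contain at most 2 consonants).
Epenthesis after each stranded consonant: /b/ → /bu/, /j/ → /ju/.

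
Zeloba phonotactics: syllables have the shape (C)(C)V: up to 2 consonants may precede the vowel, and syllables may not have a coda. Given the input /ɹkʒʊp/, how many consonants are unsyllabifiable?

The consonants /ɹ/, /p/ cannot be parsed into a legal (C)(C)V syllable (no codas are permitted; onsets may contain at most 2 consonants).

2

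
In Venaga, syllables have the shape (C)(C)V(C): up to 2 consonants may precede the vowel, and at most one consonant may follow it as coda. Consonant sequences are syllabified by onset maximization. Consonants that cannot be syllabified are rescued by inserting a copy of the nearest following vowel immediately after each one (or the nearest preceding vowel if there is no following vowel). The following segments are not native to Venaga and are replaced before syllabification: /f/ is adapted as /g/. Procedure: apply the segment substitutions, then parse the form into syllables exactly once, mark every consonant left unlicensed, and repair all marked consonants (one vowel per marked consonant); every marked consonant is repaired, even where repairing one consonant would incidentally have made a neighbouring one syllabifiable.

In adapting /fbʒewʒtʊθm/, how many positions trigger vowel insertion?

After substitution the input is /gbʒewʒtʊθm/.
The unsyllabifiable consonants are /g/, /m/; each receives one epenthetic vowel.

2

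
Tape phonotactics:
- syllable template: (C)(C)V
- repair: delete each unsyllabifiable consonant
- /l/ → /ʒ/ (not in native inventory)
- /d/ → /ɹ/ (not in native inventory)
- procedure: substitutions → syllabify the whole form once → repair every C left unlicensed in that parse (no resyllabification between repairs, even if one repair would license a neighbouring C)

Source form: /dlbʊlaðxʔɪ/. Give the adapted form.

ʒbʊʒaxʔɪ

Substitution: /d/ → /ɹ/, /l/ → /ʒ/, giving /ɹʒbʊʒaðxʔɪ/.
Syllabifying with onset maximization leaves /ɹ/, /ð/ stranded (no codas are permitted; onsets may contain at most 2 consonants).
Deleting the stranded consonants removes /ɹ/, /ð/.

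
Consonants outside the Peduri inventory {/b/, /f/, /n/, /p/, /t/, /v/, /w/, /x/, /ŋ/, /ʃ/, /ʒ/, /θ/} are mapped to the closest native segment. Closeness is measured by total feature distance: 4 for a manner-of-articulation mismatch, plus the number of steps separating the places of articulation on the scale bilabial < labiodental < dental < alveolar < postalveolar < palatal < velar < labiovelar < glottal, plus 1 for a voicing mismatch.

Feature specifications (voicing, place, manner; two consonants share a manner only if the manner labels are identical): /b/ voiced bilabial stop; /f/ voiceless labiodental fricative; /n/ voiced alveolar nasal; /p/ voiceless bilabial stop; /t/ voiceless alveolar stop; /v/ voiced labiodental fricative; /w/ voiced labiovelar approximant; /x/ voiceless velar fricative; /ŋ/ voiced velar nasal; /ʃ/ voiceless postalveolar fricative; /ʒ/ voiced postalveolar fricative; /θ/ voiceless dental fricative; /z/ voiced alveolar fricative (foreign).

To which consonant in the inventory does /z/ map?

/ʒ/ is closest: same manner (fricative), place distance 1 (alveolar→postalveolar), same voicing; total 1. Next closest is /v/ at distance 2.

ʒ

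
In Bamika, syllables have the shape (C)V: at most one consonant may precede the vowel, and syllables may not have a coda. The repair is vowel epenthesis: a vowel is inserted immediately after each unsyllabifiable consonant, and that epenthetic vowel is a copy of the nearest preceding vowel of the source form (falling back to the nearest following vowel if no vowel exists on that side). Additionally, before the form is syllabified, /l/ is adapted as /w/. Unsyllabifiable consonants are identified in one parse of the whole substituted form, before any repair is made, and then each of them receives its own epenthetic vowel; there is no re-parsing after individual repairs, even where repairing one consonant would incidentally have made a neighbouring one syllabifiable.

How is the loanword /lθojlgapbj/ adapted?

woθojowogapabaja

Substitution: /l/ → /w/, giving /wθojwgapbj/.
Under (C)V, the unsyllabifiable consonants are /w/, /j/, /w/, /p/, /b/, /j/ (no codas are permitted; onsets are limited to one consonant).
Each unlicensed consonant becomes the onset of a new syllable: /w/ → /wo/, /j/ → /jo/, /w/ → /wo/, /p/ → /pa/, /b/ → /ba/, /j/ → /ja/.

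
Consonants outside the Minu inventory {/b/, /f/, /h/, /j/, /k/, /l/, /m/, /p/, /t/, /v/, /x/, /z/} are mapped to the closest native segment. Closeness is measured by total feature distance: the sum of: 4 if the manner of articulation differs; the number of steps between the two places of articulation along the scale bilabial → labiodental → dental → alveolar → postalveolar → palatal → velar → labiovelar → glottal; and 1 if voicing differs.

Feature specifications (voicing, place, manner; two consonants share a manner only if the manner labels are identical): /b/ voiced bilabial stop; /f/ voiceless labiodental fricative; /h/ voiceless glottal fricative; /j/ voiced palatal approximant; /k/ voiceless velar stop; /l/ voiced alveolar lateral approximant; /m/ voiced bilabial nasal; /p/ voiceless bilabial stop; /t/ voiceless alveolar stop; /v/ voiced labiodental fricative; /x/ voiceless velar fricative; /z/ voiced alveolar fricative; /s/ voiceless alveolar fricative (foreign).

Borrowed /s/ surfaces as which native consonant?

/z/ is closest: same manner (fricative), place distance 0 (alveolar→alveolar), voicing differs (+1); total 1. Next closest is /f/ at distance 2.

z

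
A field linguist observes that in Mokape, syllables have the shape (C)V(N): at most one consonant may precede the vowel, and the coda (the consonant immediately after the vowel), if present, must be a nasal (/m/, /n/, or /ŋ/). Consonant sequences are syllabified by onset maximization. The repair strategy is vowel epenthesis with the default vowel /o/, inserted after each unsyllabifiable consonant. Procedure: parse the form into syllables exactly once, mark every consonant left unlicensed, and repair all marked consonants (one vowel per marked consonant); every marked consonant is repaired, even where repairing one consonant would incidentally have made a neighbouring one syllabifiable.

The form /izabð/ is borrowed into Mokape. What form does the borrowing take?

izaboðo

Under (C)V(N), the unsyllabifiable consonants are /b/, /ð/ (only a nasal (/m/, /n/, or /ŋ/) is licensed in coda position; onsets are limited to one consonant).
Inserting the epenthetic vowel yields /b/ → /bo/, /ð/ → /ðo/.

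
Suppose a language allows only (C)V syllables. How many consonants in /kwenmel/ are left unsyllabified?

3

The consonants /k/, /n/, /l/ cannot be parsed into a legal (C)V syllable (no codas are permitted; onsets are limited to one consonant).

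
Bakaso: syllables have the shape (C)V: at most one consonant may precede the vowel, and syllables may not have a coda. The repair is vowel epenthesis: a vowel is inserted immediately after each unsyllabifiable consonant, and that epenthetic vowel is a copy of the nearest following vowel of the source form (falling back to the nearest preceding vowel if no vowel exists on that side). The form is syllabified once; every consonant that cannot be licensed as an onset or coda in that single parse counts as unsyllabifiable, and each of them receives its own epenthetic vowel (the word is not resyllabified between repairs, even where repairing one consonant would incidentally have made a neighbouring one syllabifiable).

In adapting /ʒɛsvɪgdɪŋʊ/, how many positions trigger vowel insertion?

2

The unsyllabifiable consonants are /s/, /g/; each receives one epenthetic vowel.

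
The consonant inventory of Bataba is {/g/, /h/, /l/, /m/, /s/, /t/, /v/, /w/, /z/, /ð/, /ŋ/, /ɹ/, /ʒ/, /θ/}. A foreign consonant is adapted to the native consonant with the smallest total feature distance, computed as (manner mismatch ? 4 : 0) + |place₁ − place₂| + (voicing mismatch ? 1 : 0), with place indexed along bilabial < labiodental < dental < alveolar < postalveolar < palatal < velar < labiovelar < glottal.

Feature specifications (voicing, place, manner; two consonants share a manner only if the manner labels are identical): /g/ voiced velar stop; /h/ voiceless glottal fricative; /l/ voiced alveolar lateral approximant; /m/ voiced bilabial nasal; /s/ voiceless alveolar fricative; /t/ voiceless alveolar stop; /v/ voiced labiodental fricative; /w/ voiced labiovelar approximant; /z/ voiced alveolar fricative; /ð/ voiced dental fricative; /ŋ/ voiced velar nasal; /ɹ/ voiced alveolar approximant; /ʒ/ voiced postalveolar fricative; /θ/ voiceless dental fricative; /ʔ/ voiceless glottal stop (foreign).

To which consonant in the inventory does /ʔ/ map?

g

/g/ is closest: same manner (stop), place distance 2 (glottal→velar), voicing differs (+1); total 3. Next closest is /h/ at distance 4.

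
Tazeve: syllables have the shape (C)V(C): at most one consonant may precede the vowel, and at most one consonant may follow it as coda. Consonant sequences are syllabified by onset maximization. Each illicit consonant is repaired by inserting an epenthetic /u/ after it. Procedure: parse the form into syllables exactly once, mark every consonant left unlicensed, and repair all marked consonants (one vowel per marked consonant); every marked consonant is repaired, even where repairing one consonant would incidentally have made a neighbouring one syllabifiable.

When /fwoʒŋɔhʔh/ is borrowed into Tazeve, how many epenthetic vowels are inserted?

3

The unsyllabifiable consonants are /f/, /ʔ/, /h/; each receives one epenthetic vowel.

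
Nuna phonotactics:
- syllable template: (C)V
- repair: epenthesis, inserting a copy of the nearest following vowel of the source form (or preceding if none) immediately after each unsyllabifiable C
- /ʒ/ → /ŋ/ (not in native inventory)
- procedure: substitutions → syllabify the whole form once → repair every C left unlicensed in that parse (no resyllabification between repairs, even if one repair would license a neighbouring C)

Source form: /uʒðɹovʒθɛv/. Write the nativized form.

uŋoðoɹovɛŋɛθɛvɛ

Substitution: /ʒ/ → /ŋ/, giving /uŋðɹovŋθɛv/.
Syllabifying with onset maximization leaves /ŋ/, /ð/, /v/, /ŋ/, /v/ stranded (no codas are permitted; onsets are limited to one consonant).
Inserting the epenthetic vowel yields /ŋ/ → /ŋo/, /ð/ → /ðo/, /v/ → /vɛ/, /ŋ/ → /ŋɛ/, /v/ → /vɛ/.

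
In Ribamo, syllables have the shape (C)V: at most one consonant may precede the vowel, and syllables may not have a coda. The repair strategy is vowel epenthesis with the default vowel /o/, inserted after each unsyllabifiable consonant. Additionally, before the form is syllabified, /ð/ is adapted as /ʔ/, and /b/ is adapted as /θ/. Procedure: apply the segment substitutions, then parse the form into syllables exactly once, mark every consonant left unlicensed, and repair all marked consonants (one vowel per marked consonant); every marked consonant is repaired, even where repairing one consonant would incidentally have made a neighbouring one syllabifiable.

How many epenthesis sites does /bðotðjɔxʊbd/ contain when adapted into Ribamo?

5

After substitution the input is /θʔotʔjɔxʊθd/.
The unsyllabifiable consonants are /θ/, /t/, /ʔ/, /θ/, /d/; each receives one epenthetic vowel.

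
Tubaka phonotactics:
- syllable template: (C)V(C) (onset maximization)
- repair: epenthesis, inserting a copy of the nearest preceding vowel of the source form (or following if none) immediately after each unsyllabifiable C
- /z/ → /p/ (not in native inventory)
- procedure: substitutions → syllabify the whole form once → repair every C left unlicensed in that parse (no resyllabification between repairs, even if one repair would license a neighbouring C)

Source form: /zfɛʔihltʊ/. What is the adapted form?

Substitution: /z/ → /p/, giving /pfɛʔihltʊ/.
Syllabifying with onset maximization leaves /p/, /l/ stranded (at most one coda consonant is licensed; onsets are limited to one consonant).
Each unlicensed consonant becomes the onset of a new syllable: /p/ → /pɛ/, /l/ → /li/.

pɛfɛʔihlitʊ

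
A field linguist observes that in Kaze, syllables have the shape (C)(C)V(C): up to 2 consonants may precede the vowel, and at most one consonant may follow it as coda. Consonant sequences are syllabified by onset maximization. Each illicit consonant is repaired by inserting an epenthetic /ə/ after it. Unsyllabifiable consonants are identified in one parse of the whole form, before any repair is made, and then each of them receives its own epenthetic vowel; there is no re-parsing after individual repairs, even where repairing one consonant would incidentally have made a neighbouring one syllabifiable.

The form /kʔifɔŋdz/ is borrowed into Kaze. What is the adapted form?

Under (C)(C)V(C), the unsyllabifiable consonants are /d/, /z/ (at most one coda consonant is licensed; onsets may contain at most 2 consonants).
Each unlicensed consonant becomes the onset of a new syllable: /d/ → /də/, /z/ → /zə/.

kʔifɔŋdəzə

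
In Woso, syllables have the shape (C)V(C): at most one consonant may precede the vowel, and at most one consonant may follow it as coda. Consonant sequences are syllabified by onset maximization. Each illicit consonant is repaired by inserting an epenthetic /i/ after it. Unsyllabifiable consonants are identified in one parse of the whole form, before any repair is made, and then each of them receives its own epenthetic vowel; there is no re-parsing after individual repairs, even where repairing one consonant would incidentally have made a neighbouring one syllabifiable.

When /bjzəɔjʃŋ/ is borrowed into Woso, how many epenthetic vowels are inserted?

4

The unsyllabifiable consonants are /b/, /j/, /ʃ/, /ŋ/; each receives one epenthetic vowel.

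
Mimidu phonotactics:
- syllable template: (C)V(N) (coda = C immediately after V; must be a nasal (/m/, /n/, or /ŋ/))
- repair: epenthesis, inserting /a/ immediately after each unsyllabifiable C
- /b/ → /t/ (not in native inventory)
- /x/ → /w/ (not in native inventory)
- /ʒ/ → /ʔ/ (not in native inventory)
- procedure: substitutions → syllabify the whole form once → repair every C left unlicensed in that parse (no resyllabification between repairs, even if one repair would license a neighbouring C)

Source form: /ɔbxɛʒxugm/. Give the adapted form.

ɔtawɛʔawugama

Substitution: /b/ → /t/, /x/ → /w/, /ʒ/ → /ʔ/, giving /ɔtwɛʔwugm/.
Syllabifying with onset maximization leaves /t/, /ʔ/, /g/, /m/ stranded (only a nasal (/m/, /n/, or /ŋ/) is licensed in coda position; onsets are limited to one consonant).
Each unlicensed consonant becomes the onset of a new syllable: /t/ → /ta/, /ʔ/ → /ʔa/, /g/ → /ga/, /m/ → /ma/.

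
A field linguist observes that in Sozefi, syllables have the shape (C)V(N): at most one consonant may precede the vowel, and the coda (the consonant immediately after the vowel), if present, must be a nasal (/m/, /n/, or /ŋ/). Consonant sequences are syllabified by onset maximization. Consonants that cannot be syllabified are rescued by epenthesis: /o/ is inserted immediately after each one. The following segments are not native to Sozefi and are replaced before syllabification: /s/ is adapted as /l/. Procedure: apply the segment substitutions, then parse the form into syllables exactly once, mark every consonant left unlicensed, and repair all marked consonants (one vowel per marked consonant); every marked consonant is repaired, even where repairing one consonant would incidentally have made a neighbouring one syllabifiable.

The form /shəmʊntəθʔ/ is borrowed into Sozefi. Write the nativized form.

Substitution: /s/ → /l/, giving /lhəmʊntəθʔ/.
Under (C)V(N), the unsyllabifiable consonants are /l/, /θ/, /ʔ/ (only a nasal (/m/, /n/, or /ŋ/) is licensed in coda position; onsets are limited to one consonant).
Epenthesis after each stranded consonant: /l/ → /lo/, /θ/ → /θo/, /ʔ/ → /ʔo/.

lohəmʊntəθoʔo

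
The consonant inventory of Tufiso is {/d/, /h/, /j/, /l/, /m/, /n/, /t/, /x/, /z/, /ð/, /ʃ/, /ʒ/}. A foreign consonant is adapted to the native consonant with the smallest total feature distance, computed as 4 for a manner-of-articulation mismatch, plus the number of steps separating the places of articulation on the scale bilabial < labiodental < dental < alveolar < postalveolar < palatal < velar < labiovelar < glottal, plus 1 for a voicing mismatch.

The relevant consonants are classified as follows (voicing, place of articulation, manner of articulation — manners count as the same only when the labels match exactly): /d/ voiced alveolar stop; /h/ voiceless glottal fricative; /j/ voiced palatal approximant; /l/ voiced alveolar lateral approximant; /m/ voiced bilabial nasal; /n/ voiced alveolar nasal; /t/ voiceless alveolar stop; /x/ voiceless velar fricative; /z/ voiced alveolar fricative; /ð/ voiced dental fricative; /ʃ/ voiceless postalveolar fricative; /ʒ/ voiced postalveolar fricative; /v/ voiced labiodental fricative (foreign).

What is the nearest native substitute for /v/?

/ð/ is closest: same manner (fricative), place distance 1 (labiodental→dental), same voicing; total 1. Next closest is /z/ at distance 2.

ð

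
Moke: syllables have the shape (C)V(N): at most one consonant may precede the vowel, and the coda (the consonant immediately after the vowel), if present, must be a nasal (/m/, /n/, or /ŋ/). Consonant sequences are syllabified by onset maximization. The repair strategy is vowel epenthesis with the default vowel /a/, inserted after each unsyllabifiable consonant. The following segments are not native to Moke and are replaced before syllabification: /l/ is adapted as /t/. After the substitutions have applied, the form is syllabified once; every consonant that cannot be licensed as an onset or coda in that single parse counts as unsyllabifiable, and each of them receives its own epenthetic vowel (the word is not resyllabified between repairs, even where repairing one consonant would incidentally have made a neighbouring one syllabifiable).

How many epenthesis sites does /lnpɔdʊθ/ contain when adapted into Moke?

3

After substitution the input is /tnpɔdʊθ/.
The unsyllabifiable consonants are /t/, /n/, /θ/; each receives one epenthetic vowel.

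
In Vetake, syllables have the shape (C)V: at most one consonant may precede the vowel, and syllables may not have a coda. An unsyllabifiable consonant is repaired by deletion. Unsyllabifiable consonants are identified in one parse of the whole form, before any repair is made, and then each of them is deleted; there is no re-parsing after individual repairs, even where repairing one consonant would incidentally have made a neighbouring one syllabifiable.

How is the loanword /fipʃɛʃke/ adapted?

fiʃɛke

The consonants /p/, /ʃ/ cannot be parsed into a legal (C)V syllable (no codas are permitted; onsets are limited to one consonant).
Deleting the stranded consonants removes /p/, /ʃ/.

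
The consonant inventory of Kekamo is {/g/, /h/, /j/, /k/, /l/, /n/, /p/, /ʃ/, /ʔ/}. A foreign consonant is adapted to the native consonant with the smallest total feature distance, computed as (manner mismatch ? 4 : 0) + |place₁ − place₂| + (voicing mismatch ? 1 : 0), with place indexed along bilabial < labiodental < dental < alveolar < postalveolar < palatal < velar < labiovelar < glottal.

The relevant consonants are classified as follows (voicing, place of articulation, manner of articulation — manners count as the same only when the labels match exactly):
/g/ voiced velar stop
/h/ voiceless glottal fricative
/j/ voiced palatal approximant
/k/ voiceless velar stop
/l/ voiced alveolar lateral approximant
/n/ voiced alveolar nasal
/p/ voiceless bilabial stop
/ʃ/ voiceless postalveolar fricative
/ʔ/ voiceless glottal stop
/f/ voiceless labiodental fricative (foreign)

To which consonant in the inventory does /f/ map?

/ʃ/ is closest: same manner (fricative), place distance 3 (labiodental→postalveolar), same voicing; total 3. Next closest is /p/ at distance 5.

ʃ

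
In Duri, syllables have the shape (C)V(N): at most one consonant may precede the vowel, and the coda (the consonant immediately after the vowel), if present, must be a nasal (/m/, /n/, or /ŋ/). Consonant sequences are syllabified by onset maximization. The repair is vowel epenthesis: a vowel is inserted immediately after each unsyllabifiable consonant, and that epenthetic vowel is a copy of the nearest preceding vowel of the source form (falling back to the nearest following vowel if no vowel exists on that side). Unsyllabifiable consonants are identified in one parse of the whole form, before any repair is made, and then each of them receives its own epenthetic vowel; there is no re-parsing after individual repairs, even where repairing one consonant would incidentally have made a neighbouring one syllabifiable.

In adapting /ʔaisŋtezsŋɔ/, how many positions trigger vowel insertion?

The unsyllabifiable consonants are /s/, /ŋ/, /z/, /s/; each receives one epenthetic vowel.

4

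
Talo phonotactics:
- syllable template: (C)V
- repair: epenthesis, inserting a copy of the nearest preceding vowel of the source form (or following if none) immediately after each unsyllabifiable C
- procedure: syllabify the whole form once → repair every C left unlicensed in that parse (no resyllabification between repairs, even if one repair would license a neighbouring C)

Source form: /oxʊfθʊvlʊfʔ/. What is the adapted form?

oxʊfʊθʊvʊlʊfʊʔʊ

The consonants /f/, /v/, /f/, /ʔ/ cannot be parsed into a legal (C)V syllable (no codas are permitted; onsets are limited to one consonant).
Inserting the epenthetic vowel yields /f/ → /fʊ/, /v/ → /vʊ/, /f/ → /fʊ/, /ʔ/ → /ʔʊ/.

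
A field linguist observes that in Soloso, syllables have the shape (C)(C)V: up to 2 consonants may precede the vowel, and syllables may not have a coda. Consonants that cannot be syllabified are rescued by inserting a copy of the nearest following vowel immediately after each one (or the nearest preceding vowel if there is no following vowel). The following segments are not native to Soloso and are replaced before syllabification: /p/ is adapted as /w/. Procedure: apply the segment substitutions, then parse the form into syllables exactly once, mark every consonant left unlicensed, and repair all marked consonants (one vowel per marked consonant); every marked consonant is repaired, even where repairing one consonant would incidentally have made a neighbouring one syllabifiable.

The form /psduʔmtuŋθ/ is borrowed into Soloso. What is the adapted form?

Substitution: /p/ → /w/, giving /wsduʔmtuŋθ/.
The consonants /w/, /ʔ/, /ŋ/, /θ/ cannot be parsed into a legal (C)(C)V syllable (no codas are permitted; onsets may contain at most 2 consonants).
Each unlicensed consonant becomes the onset of a new syllable: /w/ → /wu/, /ʔ/ → /ʔu/, /ŋ/ → /ŋu/, /θ/ → /θu/.

wusduʔumtuŋuθu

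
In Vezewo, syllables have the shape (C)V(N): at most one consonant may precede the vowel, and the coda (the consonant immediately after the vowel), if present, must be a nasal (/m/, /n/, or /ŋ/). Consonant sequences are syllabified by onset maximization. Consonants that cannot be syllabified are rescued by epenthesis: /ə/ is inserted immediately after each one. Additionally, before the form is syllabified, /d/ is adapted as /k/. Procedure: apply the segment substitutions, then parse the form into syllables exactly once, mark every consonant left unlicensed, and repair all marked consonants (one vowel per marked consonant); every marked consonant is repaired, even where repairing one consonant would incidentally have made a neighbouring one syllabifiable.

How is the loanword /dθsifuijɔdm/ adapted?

Substitution: /d/ → /k/, giving /kθsifuijɔkm/.
The consonants /k/, /θ/, /k/, /m/ cannot be parsed into a legal (C)V(N) syllable (only a nasal (/m/, /n/, or /ŋ/) is licensed in coda position; onsets are limited to one consonant).
Epenthesis after each stranded consonant: /k/ → /kə/, /θ/ → /θə/, /k/ → /kə/, /m/ → /mə/.

kəθəsifuijɔkəmə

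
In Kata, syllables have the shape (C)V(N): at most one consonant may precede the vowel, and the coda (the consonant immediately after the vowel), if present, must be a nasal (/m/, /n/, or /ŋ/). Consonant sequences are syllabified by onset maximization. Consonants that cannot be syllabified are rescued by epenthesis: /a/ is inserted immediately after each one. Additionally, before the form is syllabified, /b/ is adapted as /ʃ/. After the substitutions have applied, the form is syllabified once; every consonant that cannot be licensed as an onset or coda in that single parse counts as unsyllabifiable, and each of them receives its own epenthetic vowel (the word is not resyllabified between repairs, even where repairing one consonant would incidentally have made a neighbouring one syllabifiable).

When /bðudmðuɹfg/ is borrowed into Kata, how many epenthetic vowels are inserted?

After substitution the input is /ʃðudmðuɹfg/.
The unsyllabifiable consonants are /ʃ/, /d/, /m/, /ɹ/, /f/, /g/; each receives one epenthetic vowel.

6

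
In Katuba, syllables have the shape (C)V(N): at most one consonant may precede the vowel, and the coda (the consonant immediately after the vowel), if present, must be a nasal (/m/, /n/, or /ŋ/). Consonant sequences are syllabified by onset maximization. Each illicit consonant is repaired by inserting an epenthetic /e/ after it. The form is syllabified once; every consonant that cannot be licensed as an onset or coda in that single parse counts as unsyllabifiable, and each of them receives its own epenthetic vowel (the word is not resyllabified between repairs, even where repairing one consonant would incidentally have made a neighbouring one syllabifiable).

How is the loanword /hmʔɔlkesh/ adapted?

The consonants /h/, /m/, /l/, /s/, /h/ cannot be parsed into a legal (C)V(N) syllable (only a nasal (/m/, /n/, or /ŋ/) is licensed in coda position; onsets are limited to one consonant).
Epenthesis after each stranded consonant: /h/ → /he/, /m/ → /me/, /l/ → /le/, /s/ → /se/, /h/ → /he/.

hemeʔɔlekesehe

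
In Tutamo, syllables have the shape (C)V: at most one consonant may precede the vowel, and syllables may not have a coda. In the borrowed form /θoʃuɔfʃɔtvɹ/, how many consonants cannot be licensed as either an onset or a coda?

4

Under (C)V, the unsyllabifiable consonants are /f/, /t/, /v/, /ɹ/ (no codas are permitted; onsets are limited to one consonant).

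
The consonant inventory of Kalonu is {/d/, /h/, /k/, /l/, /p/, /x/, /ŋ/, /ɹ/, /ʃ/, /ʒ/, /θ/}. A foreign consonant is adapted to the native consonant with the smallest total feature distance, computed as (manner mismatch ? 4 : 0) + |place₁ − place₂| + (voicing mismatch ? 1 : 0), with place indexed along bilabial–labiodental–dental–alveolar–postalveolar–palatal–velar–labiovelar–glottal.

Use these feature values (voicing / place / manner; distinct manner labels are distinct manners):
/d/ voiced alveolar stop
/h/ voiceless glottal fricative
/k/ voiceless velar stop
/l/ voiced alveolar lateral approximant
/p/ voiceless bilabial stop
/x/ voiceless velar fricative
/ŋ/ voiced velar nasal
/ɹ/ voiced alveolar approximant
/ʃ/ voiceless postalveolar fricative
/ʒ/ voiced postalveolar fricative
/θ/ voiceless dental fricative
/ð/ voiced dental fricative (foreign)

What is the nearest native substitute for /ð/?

θ

/θ/ is closest: same manner (fricative), place distance 0 (dental→dental), voicing differs (+1); total 1. Next closest is /ʒ/ at distance 2.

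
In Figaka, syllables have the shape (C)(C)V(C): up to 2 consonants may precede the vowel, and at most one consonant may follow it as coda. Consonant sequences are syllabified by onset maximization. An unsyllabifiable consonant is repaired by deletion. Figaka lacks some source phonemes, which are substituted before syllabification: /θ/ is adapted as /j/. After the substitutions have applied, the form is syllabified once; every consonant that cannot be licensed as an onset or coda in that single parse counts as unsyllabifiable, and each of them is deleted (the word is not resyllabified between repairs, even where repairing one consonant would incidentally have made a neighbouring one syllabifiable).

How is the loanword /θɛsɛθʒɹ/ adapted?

jɛsɛj

Substitution: /θ/ → /j/, giving /jɛsɛjʒɹ/.
Syllabifying with onset maximization leaves /ʒ/, /ɹ/ stranded (at most one coda consonant is licensed; onsets may contain at most 2 consonants).
Deletion applies to /ʒ/, /ɹ/.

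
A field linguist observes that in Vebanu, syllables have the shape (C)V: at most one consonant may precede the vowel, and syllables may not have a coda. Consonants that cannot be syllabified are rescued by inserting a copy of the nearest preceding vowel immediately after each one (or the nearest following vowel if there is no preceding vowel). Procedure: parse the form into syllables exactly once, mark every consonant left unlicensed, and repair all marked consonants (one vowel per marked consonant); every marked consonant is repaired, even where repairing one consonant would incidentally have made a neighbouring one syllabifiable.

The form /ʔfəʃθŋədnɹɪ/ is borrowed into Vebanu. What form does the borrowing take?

ʔəfəʃəθəŋədənəɹɪ

Under (C)V, the unsyllabifiable consonants are /ʔ/, /ʃ/, /θ/, /d/, /n/ (no codas are permitted; onsets are limited to one consonant).
Each unlicensed consonant becomes the onset of a new syllable: /ʔ/ → /ʔə/, /ʃ/ → /ʃə/, /θ/ → /θə/, /d/ → /də/, /n/ → /nə/.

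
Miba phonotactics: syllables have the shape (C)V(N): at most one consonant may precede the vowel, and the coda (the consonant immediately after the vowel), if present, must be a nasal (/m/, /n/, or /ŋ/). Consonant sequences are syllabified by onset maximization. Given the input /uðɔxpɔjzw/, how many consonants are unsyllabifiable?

Under (C)V(N), the unsyllabifiable consonants are /x/, /j/, /z/, /w/ (only a nasal (/m/, /n/, or /ŋ/) is licensed in coda position; onsets are limited to one consonant).

4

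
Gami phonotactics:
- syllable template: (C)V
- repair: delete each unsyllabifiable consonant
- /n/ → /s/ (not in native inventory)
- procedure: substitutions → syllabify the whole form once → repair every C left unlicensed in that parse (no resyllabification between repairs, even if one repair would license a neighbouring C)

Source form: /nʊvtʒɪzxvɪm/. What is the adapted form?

sʊʒɪvɪ

Substitution: /n/ → /s/, giving /sʊvtʒɪzxvɪm/.
Syllabifying with onset maximization leaves /v/, /t/, /z/, /x/, /m/ stranded (no codas are permitted; onsets are limited to one consonant).
Deletion applies to /v/, /t/, /z/, /x/, /m/.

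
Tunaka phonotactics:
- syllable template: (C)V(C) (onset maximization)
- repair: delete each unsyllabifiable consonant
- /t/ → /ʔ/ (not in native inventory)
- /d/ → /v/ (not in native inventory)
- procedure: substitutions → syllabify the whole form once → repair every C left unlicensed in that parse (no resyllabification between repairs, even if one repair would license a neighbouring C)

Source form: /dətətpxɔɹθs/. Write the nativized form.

Substitution: /d/ → /v/, /t/ → /ʔ/, giving /vəʔəʔpxɔɹθs/.
Under (C)V(C), the unsyllabifiable consonants are /p/, /θ/, /s/ (at most one coda consonant is licensed; onsets are limited to one consonant).
Deletion applies to /p/, /θ/, /s/.

vəʔəʔxɔɹ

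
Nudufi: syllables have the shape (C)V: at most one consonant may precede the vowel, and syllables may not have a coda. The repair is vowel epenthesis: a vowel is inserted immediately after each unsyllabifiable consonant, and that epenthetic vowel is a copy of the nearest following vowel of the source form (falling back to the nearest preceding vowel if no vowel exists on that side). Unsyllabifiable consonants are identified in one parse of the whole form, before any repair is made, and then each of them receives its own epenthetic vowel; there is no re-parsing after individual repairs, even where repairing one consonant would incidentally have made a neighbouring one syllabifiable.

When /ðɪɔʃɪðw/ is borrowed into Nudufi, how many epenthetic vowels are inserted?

The unsyllabifiable consonants are /ð/, /w/; each receives one epenthetic vowel.

2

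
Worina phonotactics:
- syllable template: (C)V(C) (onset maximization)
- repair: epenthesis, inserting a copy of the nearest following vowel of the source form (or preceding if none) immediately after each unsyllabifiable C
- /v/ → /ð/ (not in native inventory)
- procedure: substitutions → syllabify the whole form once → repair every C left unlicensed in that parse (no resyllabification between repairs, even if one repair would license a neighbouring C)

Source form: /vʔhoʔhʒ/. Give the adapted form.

Substitution: /v/ → /ð/, giving /ðʔhoʔhʒ/.
Syllabifying with onset maximization leaves /ð/, /ʔ/, /h/, /ʒ/ stranded (at most one coda consonant is licensed; onsets are limited to one consonant).
Epenthesis after each stranded consonant: /ð/ → /ðo/, /ʔ/ → /ʔo/, /h/ → /ho/, /ʒ/ → /ʒo/.

ðoʔohoʔhoʒo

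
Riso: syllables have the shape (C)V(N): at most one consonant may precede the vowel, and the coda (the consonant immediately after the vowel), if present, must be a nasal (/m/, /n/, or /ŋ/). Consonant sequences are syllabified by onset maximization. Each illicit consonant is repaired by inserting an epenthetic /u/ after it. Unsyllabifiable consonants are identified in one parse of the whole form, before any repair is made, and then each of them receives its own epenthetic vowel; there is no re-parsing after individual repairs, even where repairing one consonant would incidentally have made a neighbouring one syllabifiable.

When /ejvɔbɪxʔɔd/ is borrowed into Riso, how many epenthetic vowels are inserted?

The unsyllabifiable consonants are /j/, /x/, /d/; each receives one epenthetic vowel.

3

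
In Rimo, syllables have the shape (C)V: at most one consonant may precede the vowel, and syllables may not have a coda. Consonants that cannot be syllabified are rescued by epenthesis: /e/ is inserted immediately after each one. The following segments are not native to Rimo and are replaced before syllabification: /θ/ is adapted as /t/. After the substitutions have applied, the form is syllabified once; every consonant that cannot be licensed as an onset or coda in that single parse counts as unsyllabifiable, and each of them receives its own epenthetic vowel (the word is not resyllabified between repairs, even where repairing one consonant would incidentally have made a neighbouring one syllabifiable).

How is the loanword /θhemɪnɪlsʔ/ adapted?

Substitution: /θ/ → /t/, giving /themɪnɪlsʔ/.
Syllabifying with onset maximization leaves /t/, /l/, /s/, /ʔ/ stranded (no codas are permitted; onsets are limited to one consonant).
Inserting the epenthetic vowel yields /t/ → /te/, /l/ → /le/, /s/ → /se/, /ʔ/ → /ʔe/.

tehemɪnɪleseʔe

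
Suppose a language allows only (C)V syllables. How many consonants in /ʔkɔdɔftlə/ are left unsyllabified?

The consonants /ʔ/, /f/, /t/ cannot be parsed into a legal (C)V syllable (no codas are permitted; onsets are limited to one consonant).

3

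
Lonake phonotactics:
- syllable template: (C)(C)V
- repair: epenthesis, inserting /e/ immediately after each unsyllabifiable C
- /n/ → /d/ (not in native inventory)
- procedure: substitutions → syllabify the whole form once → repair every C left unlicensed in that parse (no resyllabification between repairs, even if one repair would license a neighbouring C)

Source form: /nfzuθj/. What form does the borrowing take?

Substitution: /n/ → /d/, giving /dfzuθj/.
Under (C)(C)V, the unsyllabifiable consonants are /d/, /θ/, /j/ (no codas are permitted; onsets may contain at most 2 consonants).
Epenthesis after each stranded consonant: /d/ → /de/, /θ/ → /θe/, /j/ → /je/.

defzuθeje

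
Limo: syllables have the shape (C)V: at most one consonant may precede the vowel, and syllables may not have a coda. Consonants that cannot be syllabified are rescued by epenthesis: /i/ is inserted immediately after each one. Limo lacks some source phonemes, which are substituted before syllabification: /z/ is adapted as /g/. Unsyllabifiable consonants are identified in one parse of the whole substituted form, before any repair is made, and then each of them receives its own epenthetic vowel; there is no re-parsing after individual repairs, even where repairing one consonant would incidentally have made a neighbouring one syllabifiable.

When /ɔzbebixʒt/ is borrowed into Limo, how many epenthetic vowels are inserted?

After substitution the input is /ɔgbebixʒt/.
The unsyllabifiable consonants are /g/, /x/, /ʒ/, /t/; each receives one epenthetic vowel.

4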